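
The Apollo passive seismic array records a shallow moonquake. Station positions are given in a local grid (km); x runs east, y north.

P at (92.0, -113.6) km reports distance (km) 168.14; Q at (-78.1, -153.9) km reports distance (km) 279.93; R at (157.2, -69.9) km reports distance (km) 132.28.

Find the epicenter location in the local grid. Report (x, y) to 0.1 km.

109.8 km east, 53.6 km north

Circle about each station: (x − 92.0)² + (y + 113.6)² = 168.14²; (x + 78.1)² + (y + 153.9)² = 279.93²; (x − 157.2)² + (y + 69.9)² = 132.28².
Subtracting the P equation from the Q and R equations removes the quadratic terms:
-340.2 x − 80.6 y = -41673.89
130.4 x + 87.4 y = 19001.95
Solving the 2×2 system: x ≈ 109.8, y ≈ 53.6 km.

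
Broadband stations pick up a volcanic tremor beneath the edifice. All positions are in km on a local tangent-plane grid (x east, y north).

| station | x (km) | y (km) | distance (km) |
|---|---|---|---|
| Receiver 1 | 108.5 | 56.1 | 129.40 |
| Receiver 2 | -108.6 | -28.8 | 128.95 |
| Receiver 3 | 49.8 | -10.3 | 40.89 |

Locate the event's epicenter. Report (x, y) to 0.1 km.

x ≈ 20.0 km, y ≈ -38.3 km

Circle about each station: (x − 108.5)² + (y − 56.1)² = 129.40²; (x + 108.6)² + (y + 28.8)² = 128.95²; (x − 49.8)² + (y + 10.3)² = 40.89².
Subtracting the Receiver 1 equation from the Receiver 2 and Receiver 3 equations removes the quadratic terms:
-434.2 x − 169.8 y = -2179.80
-117.4 x − 132.8 y = 2739.04
Solving the 2×2 system: x ≈ 20.0, y ≈ -38.3 km.
Check against Receiver 1 (with the unrounded x, y): √((x − 108.5)²+(y − 56.1)²) = 129.40 ≈ 129.40 km. ✓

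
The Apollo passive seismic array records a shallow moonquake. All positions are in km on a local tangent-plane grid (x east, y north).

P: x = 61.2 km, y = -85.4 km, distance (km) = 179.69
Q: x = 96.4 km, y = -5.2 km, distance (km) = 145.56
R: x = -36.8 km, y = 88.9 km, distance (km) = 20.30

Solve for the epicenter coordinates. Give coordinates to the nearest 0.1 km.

Circle about each station: (x − 61.2)² + (y + 85.4)² = 179.69²; (x − 96.4)² + (y + 5.2)² = 145.56²; (x + 36.8)² + (y − 88.9)² = 20.30².
Subtracting pairs of circle equations eliminates x²+y² and gives linear equations (the radical axes):
70.4 x + 160.4 y = 9382.18
-196.0 x + 348.6 y = 30095.26
Solving the 2×2 system: x ≈ -27.8, y ≈ 70.7 km.
Check against P (with the unrounded x, y): √((x − 61.2)²+(y + 85.4)²) = 179.69 ≈ 179.69 km. ✓

x ≈ -27.8 km, y ≈ 70.7 km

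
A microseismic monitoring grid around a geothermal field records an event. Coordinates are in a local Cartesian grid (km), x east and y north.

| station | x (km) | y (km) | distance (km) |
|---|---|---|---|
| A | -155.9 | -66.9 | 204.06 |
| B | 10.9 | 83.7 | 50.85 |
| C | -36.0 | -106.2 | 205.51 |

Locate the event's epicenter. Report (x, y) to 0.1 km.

-37.5 km east, 99.3 km north

Circle about each station: (x + 155.9)² + (y + 66.9)² = 204.06²; (x − 10.9)² + (y − 83.7)² = 50.85²; (x + 36.0)² + (y + 106.2)² = 205.51².
Subtracting pairs of circle equations eliminates x²+y² and gives linear equations (the radical axes):
333.6 x + 301.2 y = 17398.84
239.8 x − 78.6 y = -16799.86
Solving the 2×2 system: x ≈ -37.5, y ≈ 99.3 km.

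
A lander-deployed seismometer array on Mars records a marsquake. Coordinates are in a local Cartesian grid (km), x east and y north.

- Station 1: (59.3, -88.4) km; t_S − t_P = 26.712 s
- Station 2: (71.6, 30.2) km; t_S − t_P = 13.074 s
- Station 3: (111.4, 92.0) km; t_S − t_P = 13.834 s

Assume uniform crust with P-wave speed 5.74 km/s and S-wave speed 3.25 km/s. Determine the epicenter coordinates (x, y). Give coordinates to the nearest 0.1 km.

Distance from S−P lag: d = Δt · v_P v_S / (v_P − v_S) = Δt · (5.74·3.25)/(5.74−3.25) ≈ 7.4920·Δt.
So d_Station 1 = 200.13, d_Station 2 = 97.95, d_Station 3 = 103.64 km.
Circle about each station: (x − 59.3)² + (y + 88.4)² = 200.13²; (x − 71.6)² + (y − 30.2)² = 97.95²; (x − 111.4)² + (y − 92.0)² = 103.64².
Subtracting pairs of circle equations eliminates x²+y² and gives linear equations (the radical axes):
24.6 x + 237.2 y = 25165.36
104.2 x + 360.8 y = 38853.68
Solving the 2×2 system: x ≈ 8.6, y ≈ 105.2 km.
Check against Station 1 (with the unrounded x, y): √((x − 59.3)²+(y + 88.4)²) = 200.13 ≈ 200.13 km. ✓

x ≈ 8.6 km, y ≈ 105.2 km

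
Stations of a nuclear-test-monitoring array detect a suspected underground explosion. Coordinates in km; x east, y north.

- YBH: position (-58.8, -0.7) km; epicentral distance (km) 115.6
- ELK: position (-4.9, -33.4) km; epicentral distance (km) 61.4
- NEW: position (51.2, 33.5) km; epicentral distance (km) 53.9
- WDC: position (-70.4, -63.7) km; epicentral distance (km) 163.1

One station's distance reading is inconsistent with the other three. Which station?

WDC

Solve using three stations at a time. Using YBH, ELK, NEW (subtract circle equations pairwise → linear system) gives (x, y) ≈ (55.2, -20.3).
Distances from that point to each station vs reported:
  YBH: calculated 115.6 vs reported 115.6 → residual 0.0 km
  ELK: calculated 61.5 vs reported 61.4 → residual 0.1 km
  NEW: calculated 54.0 vs reported 53.9 → residual 0.1 km
  WDC: calculated 132.8 vs reported 163.1 → residual 30.3 km
YBH, ELK, NEW are mutually consistent (residuals ≈ 0); WDC is off by 30.3 km.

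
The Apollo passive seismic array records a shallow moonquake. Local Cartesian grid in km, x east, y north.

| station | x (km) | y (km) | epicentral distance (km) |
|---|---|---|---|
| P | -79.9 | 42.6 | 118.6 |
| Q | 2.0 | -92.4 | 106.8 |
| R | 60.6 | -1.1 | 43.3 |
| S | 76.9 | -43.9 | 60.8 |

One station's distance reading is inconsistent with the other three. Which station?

Q

Solve using three stations at a time. Using P, R, S (subtract circle equations pairwise → linear system) gives (x, y) ≈ (21.3, -19.3).
Distances from that point to each station vs reported:
  P: calculated 118.6 vs reported 118.6 → residual 0.0 km
  Q: calculated 75.6 vs reported 106.8 → residual 31.2 km
  R: calculated 43.3 vs reported 43.3 → residual 0.0 km
  S: calculated 60.8 vs reported 60.8 → residual 0.0 km
P, R, S are mutually consistent (residuals ≈ 0); Q is off by 31.2 km.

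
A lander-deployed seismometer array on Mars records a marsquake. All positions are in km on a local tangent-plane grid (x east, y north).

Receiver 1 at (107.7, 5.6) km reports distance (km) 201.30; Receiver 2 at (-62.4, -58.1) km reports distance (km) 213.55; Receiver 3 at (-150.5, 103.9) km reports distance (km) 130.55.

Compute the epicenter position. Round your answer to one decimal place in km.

(-29.5, 152.9)

Circle about each station: (x − 107.7)² + (y − 5.6)² = 201.30²; (x + 62.4)² + (y + 58.1)² = 213.55²; (x + 150.5)² + (y − 103.9)² = 130.55².
Subtracting the Receiver 1 equation from the Receiver 2 and Receiver 3 equations removes the quadratic terms:
-340.2 x − 127.4 y = -9443.19
-516.4 x + 196.6 y = 45293.20
Solving the 2×2 system: x ≈ -29.5, y ≈ 152.9 km.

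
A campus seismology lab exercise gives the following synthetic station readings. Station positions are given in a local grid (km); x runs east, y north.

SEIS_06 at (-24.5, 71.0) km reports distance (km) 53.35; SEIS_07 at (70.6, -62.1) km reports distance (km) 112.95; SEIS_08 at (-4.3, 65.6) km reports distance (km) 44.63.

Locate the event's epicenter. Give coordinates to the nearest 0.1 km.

(-5.9, 21.0)

Circle about each station: (x + 24.5)² + (y − 71.0)² = 53.35²; (x − 70.6)² + (y + 62.1)² = 112.95²; (x + 4.3)² + (y − 65.6)² = 44.63².
Subtracting the SEIS_06 equation from the SEIS_07 and SEIS_08 equations removes the quadratic terms:
190.2 x − 266.2 y = -6711.96
40.4 x − 10.8 y = -465.01
Solving the 2×2 system: x ≈ -5.9, y ≈ 21.0 km.
Check against SEIS_06 (with the unrounded x, y): √((x + 24.5)²+(y − 71.0)²) = 53.35 ≈ 53.35 km. ✓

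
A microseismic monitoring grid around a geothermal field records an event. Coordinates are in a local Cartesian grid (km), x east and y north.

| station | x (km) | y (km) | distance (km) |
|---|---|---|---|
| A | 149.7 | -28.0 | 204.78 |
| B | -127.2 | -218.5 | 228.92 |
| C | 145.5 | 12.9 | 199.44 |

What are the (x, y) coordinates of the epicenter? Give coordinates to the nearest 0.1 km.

-53.4 km east, -1.8 km north

Circle about each station: (x − 149.7)² + (y + 28.0)² = 204.78²; (x + 127.2)² + (y + 218.5)² = 228.92²; (x − 145.5)² + (y − 12.9)² = 199.44².
Subtracting the A equation from the B and C equations removes the quadratic terms:
-553.8 x − 381.0 y = 30258.48
-8.4 x + 81.8 y = 301.10
Solving the 2×2 system: x ≈ -53.4, y ≈ -1.8 km.
Check against A (with the unrounded x, y): √((x − 149.7)²+(y + 28.0)²) = 204.78 ≈ 204.78 km. ✓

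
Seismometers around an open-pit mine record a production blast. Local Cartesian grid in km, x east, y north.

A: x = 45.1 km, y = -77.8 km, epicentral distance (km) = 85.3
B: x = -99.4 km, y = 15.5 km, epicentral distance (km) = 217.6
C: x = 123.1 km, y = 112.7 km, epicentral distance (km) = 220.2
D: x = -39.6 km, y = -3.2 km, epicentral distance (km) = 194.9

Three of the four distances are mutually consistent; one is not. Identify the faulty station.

Solve using three stations at a time. Using A, C, D (subtract circle equations pairwise → linear system) gives (x, y) ≈ (125.0, -107.5).
Distances from that point to each station vs reported:
  A: calculated 85.3 vs reported 85.3 → residual 0.0 km
  B: calculated 255.9 vs reported 217.6 → residual 38.3 km
  C: calculated 220.2 vs reported 220.2 → residual 0.0 km
  D: calculated 194.9 vs reported 194.9 → residual 0.0 km
A, C, D are mutually consistent (residuals ≈ 0); B is off by 38.3 km.

B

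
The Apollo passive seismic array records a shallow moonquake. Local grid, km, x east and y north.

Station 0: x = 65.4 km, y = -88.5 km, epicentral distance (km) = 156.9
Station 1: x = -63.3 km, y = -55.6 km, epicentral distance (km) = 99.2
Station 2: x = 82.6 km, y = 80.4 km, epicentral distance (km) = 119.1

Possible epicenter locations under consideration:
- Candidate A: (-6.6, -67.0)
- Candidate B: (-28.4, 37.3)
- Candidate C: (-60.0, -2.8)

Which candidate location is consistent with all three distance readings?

Candidate B

For each candidate, compare |candidate − station| to the reported distance:
Candidate A: residuals Station 0 81.8, Station 1 41.4, Station 2 53.2 → max 81.8 km
Candidate B: residuals Station 0 0.0, Station 1 0.0, Station 2 0.0 → max 0.0 km
Candidate C: residuals Station 0 5.0, Station 1 46.3, Station 2 46.0 → max 46.3 km
Only Candidate B has all residuals ≈ 0.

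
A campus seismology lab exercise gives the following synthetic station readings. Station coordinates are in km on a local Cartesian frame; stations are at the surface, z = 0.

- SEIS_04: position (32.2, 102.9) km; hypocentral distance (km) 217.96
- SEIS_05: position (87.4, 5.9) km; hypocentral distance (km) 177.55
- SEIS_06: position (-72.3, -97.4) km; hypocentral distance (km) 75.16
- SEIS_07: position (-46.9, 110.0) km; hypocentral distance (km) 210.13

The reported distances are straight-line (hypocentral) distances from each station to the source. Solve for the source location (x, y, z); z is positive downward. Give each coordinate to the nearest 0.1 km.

Each station gives a sphere (x−x_i)² + (y−y_i)² + z² = d_i² (stations at z=0).
Subtracting the SEIS_04 sphere from SEIS_05 and SEIS_06: z² cancels, leaving linear equations in x and y:
110.4 x − 194.0 y = 12030.88
-209.0 x − 400.6 y = 44946.34
Solving: x ≈ -46.006, y ≈ -88.195 km (keep extra digits for the depth step; rounded: -46.0, -88.2).
Then from the SEIS_04 sphere: z² = 217.96² − (x − 32.2)² − (y − 102.9)² with x = -46.006, y = -88.195, so z ≈ 69.807 ≈ 69.8 km.

(-46.0, -88.2, 69.8)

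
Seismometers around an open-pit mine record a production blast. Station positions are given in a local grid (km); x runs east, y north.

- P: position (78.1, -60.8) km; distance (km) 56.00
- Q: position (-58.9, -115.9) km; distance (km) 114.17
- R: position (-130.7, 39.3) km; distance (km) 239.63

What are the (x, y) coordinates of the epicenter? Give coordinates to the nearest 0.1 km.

x ≈ 55.2 km, y ≈ -111.9 km

Circle about each station: (x − 78.1)² + (y + 60.8)² = 56.00²; (x + 58.9)² + (y + 115.9)² = 114.17²; (x + 130.7)² + (y − 39.3)² = 239.63².
Subtracting pairs of circle equations eliminates x²+y² and gives linear equations (the radical axes):
-274.0 x − 110.2 y = -2793.02
-417.6 x + 200.2 y = -45455.81
Solving the 2×2 system: x ≈ 55.2, y ≈ -111.9 km.
Check against P (with the unrounded x, y): √((x − 78.1)²+(y + 60.8)²) = 56.00 ≈ 56.00 km. ✓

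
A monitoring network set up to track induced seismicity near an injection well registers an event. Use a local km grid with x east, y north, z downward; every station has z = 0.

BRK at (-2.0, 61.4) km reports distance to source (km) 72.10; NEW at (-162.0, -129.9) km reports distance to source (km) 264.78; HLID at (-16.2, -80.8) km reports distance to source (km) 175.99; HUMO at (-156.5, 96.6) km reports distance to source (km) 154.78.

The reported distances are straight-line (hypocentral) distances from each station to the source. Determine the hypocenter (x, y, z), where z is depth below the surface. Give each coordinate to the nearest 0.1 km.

Each station gives a sphere (x−x_i)² + (y−y_i)² + z² = d_i² (stations at z=0).
Subtracting the BRK sphere from NEW and HLID: z² cancels, leaving linear equations in x and y:
-320.0 x − 382.6 y = -25565.99
-28.4 x − 284.4 y = -22756.95
Solving: x ≈ -17.916, y ≈ 81.807 km (keep extra digits for the depth step; rounded: -17.9, 81.8).
Then from the BRK sphere: z² = 72.10² − (x + 2.0)² − (y − 61.4)² with x = -17.916, y = 81.807, so z ≈ 67.295 ≈ 67.3 km.

x ≈ -17.9 km, y ≈ 81.8 km, depth ≈ 67.3 km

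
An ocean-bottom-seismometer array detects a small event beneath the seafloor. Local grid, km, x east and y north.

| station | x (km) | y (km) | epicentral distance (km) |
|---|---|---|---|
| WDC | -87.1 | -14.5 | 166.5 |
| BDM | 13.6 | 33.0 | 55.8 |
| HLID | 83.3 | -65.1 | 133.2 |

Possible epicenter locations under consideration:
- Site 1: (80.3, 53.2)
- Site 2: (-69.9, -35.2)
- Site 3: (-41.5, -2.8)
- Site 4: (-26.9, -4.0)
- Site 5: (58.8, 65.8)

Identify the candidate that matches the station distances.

For each candidate, compare |candidate − station| to the reported distance:
Site 1: residuals WDC 14.1, BDM 13.9, HLID 14.9 → max 14.9 km
Site 2: residuals WDC 139.6, BDM 52.0, HLID 22.9 → max 139.6 km
Site 3: residuals WDC 119.4, BDM 9.9, HLID 6.3 → max 119.4 km
Site 4: residuals WDC 105.4, BDM 0.9, HLID 7.2 → max 105.4 km
Site 5: residuals WDC 0.0, BDM 0.0, HLID 0.0 → max 0.0 km
Only Site 5 has all residuals ≈ 0.

Site 5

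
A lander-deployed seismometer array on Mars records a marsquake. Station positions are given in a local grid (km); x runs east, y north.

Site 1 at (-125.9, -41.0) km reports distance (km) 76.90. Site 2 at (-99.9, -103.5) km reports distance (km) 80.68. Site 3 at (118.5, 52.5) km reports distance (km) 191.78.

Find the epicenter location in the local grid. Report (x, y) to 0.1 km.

-49.0 km east, -40.9 km north

Circle about each station: (x + 125.9)² + (y + 41.0)² = 76.90²; (x + 99.9)² + (y + 103.5)² = 80.68²; (x − 118.5)² + (y − 52.5)² = 191.78².
Subtracting pairs of circle equations eliminates x²+y² and gives linear equations (the radical axes):
52.0 x − 125.0 y = 2564.80
488.8 x + 187.0 y = -31599.27
Solving the 2×2 system: x ≈ -49.0, y ≈ -40.9 km.
Check against Site 1 (with the unrounded x, y): √((x + 125.9)²+(y + 41.0)²) = 76.90 ≈ 76.90 km. ✓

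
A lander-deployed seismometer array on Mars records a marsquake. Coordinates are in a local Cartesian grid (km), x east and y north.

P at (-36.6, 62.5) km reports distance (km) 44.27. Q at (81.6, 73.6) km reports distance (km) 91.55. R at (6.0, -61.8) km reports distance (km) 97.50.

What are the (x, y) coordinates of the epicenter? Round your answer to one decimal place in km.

-1.6 km east, 35.4 km north

Circle about each station: (x + 36.6)² + (y − 62.5)² = 44.27²; (x − 81.6)² + (y − 73.6)² = 91.55²; (x − 6.0)² + (y + 61.8)² = 97.50².
Subtracting the P equation from the Q and R equations removes the quadratic terms:
236.4 x + 22.2 y = 408.14
85.2 x − 248.6 y = -8936.99
Solving the 2×2 system: x ≈ -1.6, y ≈ 35.4 km.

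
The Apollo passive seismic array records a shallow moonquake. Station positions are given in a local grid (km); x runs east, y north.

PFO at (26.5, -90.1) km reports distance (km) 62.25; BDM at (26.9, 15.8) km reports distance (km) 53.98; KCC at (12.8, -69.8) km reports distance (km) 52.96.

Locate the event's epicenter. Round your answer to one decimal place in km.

Circle about each station: (x − 26.5)² + (y + 90.1)² = 62.25²; (x − 26.9)² + (y − 15.8)² = 53.98²; (x − 12.8)² + (y + 69.8)² = 52.96².
Subtracting the PFO equation from the BDM and KCC equations removes the quadratic terms:
0.8 x + 211.8 y = -6885.79
-27.4 x + 40.6 y = -2714.08
Solving the 2×2 system: x ≈ 50.6, y ≈ -32.7 km.

x ≈ 50.6 km, y ≈ -32.7 km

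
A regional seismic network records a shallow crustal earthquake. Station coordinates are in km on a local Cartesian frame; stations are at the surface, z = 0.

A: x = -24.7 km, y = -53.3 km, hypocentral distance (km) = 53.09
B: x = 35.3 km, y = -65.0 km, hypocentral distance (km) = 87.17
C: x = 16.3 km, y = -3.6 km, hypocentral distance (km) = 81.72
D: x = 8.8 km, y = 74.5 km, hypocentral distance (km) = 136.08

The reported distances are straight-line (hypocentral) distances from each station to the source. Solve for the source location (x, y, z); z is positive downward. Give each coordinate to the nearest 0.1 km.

(-31.7, -44.6, 51.9)

Each station gives a sphere (x−x_i)² + (y−y_i)² + z² = d_i² (stations at z=0).
Subtracting the A sphere from B and C: z² cancels, leaving linear equations in x and y:
120.0 x − 23.4 y = -2759.95
82.0 x + 99.4 y = -7031.94
Solving: x ≈ -31.696, y ≈ -44.596 km (keep extra digits for the depth step; rounded: -31.7, -44.6).
Then from the A sphere: z² = 53.09² − (x + 24.7)² − (y + 53.3)² with x = -31.696, y = -44.596, so z ≈ 51.902 ≈ 51.9 km.
Check against D (with the unrounded solution): distance 136.08 ≈ 136.08 km. ✓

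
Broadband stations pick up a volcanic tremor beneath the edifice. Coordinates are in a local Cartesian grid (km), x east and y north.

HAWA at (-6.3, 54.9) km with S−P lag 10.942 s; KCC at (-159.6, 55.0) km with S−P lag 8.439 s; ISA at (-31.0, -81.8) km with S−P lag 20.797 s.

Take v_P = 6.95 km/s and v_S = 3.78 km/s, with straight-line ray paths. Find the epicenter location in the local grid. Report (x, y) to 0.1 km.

Distance from S−P lag: d = Δt · v_P v_S / (v_P − v_S) = Δt · (6.95·3.78)/(6.95−3.78) ≈ 8.2874·Δt.
So d_HAWA = 90.68, d_KCC = 69.94, d_ISA = 172.35 km.
Circle about each station: (x + 6.3)² + (y − 54.9)² = 90.68²; (x + 159.6)² + (y − 55.0)² = 69.94²; (x + 31.0)² + (y + 81.8)² = 172.35².
Subtracting the HAWA equation from the KCC and ISA equations removes the quadratic terms:
-306.6 x + 0.2 y = 28774.72
-49.4 x − 273.4 y = -16883.12
Solving the 2×2 system: x ≈ -93.8, y ≈ 78.7 km.
Check against HAWA (with the unrounded x, y): √((x + 6.3)²+(y − 54.9)²) = 90.68 ≈ 90.68 km. ✓

x ≈ -93.8 km, y ≈ 78.7 km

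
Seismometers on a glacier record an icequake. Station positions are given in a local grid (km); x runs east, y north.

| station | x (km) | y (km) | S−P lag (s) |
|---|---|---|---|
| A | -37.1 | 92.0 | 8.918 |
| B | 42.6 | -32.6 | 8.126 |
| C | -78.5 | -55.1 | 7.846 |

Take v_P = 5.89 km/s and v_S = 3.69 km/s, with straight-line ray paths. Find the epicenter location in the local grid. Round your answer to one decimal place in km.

Distance from S−P lag: d = Δt · v_P v_S / (v_P − v_S) = Δt · (5.89·3.69)/(5.89−3.69) ≈ 9.8791·Δt.
So d_A = 88.10, d_B = 80.28, d_C = 77.51 km.
Circle about each station: (x + 37.1)² + (y − 92.0)² = 88.10²; (x − 42.6)² + (y + 32.6)² = 80.28²; (x + 78.5)² + (y + 55.1)² = 77.51².
Subtracting the A equation from the B and C equations removes the quadratic terms:
159.4 x − 249.2 y = -5646.16
-82.8 x − 294.2 y = 1111.66
Solving the 2×2 system: x ≈ -28.7, y ≈ 4.3 km.

x ≈ -28.7 km, y ≈ 4.3 km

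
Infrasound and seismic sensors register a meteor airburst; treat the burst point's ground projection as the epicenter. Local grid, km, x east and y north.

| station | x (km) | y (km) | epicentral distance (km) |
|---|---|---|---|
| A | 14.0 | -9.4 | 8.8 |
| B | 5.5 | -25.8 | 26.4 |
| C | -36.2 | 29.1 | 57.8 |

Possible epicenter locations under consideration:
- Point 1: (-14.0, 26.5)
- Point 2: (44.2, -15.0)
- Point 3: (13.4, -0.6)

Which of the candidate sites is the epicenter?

For each candidate, compare |candidate − station| to the reported distance:
Point 1: residuals A 36.7, B 29.4, C 35.4 → max 36.7 km
Point 2: residuals A 21.9, B 13.8, C 33.9 → max 33.9 km
Point 3: residuals A 0.0, B 0.0, C 0.0 → max 0.0 km
Only Point 3 has all residuals ≈ 0.

Point 3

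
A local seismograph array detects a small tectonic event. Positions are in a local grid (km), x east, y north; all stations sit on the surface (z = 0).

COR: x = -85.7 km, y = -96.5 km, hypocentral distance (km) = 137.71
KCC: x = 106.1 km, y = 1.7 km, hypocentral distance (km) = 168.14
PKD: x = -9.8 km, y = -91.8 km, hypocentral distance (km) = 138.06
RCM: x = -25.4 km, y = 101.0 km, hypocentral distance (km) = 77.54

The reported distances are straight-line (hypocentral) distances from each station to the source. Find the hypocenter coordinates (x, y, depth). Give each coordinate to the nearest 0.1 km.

x ≈ -56.4 km, y ≈ 35.3 km, depth ≈ 27.1 km

Each station gives a sphere (x−x_i)² + (y−y_i)² + z² = d_i² (stations at z=0).
Subtracting the COR sphere from KCC and PKD: z² cancels, leaving linear equations in x and y:
383.6 x + 196.4 y = -14703.66
151.8 x + 9.4 y = -8229.98
Solving: x ≈ -56.402, y ≈ 35.295 km (keep extra digits for the depth step; rounded: -56.4, 35.3).
Then from the COR sphere: z² = 137.71² − (x + 85.7)² − (y + 96.5)² with x = -56.402, y = 35.295, so z ≈ 27.125 ≈ 27.1 km.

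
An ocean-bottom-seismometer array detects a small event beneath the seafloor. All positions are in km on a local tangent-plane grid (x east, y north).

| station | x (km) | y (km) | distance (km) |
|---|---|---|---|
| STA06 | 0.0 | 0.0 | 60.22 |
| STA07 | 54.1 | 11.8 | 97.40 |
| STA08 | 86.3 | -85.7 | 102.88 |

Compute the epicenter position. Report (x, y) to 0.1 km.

-13.0 km east, -58.8 km north

Circle about each station: x² + y² = 60.22²; (x − 54.1)² + (y − 11.8)² = 97.40²; (x − 86.3)² + (y + 85.7)² = 102.88².
Subtracting the STA06 equation from the STA07 and STA08 equations removes the quadratic terms:
108.2 x + 23.6 y = -2794.26
172.6 x − 171.4 y = 7834.33
Solving the 2×2 system: x ≈ -13.0, y ≈ -58.8 km.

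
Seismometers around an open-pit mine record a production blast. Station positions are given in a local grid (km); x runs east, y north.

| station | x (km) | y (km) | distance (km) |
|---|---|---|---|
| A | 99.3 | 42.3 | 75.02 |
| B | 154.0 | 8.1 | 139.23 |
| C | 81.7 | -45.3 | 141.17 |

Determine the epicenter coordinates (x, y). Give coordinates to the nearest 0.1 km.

x ≈ 41.4 km, y ≈ 90.0 km

Circle about each station: (x − 99.3)² + (y − 42.3)² = 75.02²; (x − 154.0)² + (y − 8.1)² = 139.23²; (x − 81.7)² + (y + 45.3)² = 141.17².
Subtracting the A equation from the B and C equations removes the quadratic terms:
109.4 x − 68.4 y = -1625.16
-35.2 x − 175.2 y = -17223.77
Solving the 2×2 system: x ≈ 41.4, y ≈ 90.0 km.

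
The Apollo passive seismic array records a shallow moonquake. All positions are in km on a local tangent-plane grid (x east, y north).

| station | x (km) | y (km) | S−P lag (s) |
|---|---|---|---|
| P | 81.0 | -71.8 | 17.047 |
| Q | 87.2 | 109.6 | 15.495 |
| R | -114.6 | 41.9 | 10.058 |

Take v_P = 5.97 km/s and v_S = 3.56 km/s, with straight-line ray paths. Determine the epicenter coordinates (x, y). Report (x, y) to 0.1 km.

Distance from S−P lag: d = Δt · v_P v_S / (v_P − v_S) = Δt · (5.97·3.56)/(5.97−3.56) ≈ 8.8188·Δt.
So d_P = 150.33, d_Q = 136.65, d_R = 88.70 km.
Circle about each station: (x − 81.0)² + (y + 71.8)² = 150.33²; (x − 87.2)² + (y − 109.6)² = 136.65²; (x + 114.6)² + (y − 41.9)² = 88.70².
Subtracting the P equation from the Q and R equations removes the quadratic terms:
12.4 x + 362.8 y = 11825.65
-391.2 x + 227.4 y = 17903.95
Solving the 2×2 system: x ≈ -26.3, y ≈ 33.5 km.
Check against P (with the unrounded x, y): √((x − 81.0)²+(y + 71.8)²) = 150.33 ≈ 150.33 km. ✓

x ≈ -26.3 km, y ≈ 33.5 km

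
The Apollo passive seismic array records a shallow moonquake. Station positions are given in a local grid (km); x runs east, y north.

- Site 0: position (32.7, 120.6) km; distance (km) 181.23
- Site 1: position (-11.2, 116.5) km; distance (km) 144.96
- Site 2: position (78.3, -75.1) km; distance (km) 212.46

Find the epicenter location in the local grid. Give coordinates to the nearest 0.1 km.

Circle about each station: (x − 32.7)² + (y − 120.6)² = 181.23²; (x + 11.2)² + (y − 116.5)² = 144.96²; (x − 78.3)² + (y + 75.1)² = 212.46².
Subtracting pairs of circle equations eliminates x²+y² and gives linear equations (the radical axes):
-87.8 x − 8.2 y = 9914.95
91.2 x − 391.4 y = -16137.69
Solving the 2×2 system: x ≈ -114.3, y ≈ 14.6 km.

-114.3 km east, 14.6 km north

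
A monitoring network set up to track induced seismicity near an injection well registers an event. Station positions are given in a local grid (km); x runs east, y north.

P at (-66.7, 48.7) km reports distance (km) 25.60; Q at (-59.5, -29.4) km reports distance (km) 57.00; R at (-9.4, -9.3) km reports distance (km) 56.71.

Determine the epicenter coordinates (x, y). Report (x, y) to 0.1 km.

Circle about each station: (x + 66.7)² + (y − 48.7)² = 25.60²; (x + 59.5)² + (y + 29.4)² = 57.00²; (x + 9.4)² + (y + 9.3)² = 56.71².
Subtracting pairs of circle equations eliminates x²+y² and gives linear equations (the radical axes):
14.4 x − 156.2 y = -5009.61
114.6 x − 116.0 y = -9206.39
Solving the 2×2 system: x ≈ -52.8, y ≈ 27.2 km.
Check against P (with the unrounded x, y): √((x + 66.7)²+(y − 48.7)²) = 25.60 ≈ 25.60 km. ✓

(-52.8, 27.2)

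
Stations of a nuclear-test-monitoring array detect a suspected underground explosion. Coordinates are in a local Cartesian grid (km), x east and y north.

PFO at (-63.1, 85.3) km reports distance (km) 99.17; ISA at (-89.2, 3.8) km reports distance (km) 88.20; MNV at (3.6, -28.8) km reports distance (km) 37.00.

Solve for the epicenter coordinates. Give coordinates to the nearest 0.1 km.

-1.1 km east, 7.9 km north

Circle about each station: (x + 63.1)² + (y − 85.3)² = 99.17²; (x + 89.2)² + (y − 3.8)² = 88.20²; (x − 3.6)² + (y + 28.8)² = 37.00².
Subtracting pairs of circle equations eliminates x²+y² and gives linear equations (the radical axes):
-52.2 x − 163.0 y = -1231.17
133.4 x − 228.2 y = -1949.61
Solving the 2×2 system: x ≈ -1.1, y ≈ 7.9 km.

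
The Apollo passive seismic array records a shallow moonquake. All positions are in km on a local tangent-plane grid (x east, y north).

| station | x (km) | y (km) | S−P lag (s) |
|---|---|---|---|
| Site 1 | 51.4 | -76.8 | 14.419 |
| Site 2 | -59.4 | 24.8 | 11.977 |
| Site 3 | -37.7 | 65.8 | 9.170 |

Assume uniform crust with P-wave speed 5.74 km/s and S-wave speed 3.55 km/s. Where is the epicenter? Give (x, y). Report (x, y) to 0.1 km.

(47.2, 57.3)

Distance from S−P lag: d = Δt · v_P v_S / (v_P − v_S) = Δt · (5.74·3.55)/(5.74−3.55) ≈ 9.3046·Δt.
So d_Site 1 = 134.16, d_Site 2 = 111.44, d_Site 3 = 85.32 km.
Circle about each station: (x − 51.4)² + (y + 76.8)² = 134.16²; (x + 59.4)² + (y − 24.8)² = 111.44²; (x + 37.7)² + (y − 65.8)² = 85.32².
Subtracting pairs of circle equations eliminates x²+y² and gives linear equations (the radical axes):
-221.6 x + 203.2 y = 1183.23
-178.2 x + 285.2 y = 7930.13
Solving the 2×2 system: x ≈ 47.2, y ≈ 57.3 km.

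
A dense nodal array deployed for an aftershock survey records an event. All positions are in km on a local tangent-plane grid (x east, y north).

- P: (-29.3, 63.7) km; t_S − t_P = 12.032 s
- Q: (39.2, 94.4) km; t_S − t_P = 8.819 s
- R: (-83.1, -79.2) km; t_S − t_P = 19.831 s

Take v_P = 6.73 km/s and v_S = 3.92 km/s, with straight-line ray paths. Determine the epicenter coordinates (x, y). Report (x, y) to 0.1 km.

Distance from S−P lag: d = Δt · v_P v_S / (v_P − v_S) = Δt · (6.73·3.92)/(6.73−3.92) ≈ 9.3885·Δt.
So d_P = 112.96, d_Q = 82.80, d_R = 186.18 km.
Circle about each station: (x + 29.3)² + (y − 63.7)² = 112.96²; (x − 39.2)² + (y − 94.4)² = 82.80²; (x + 83.1)² + (y + 79.2)² = 186.18².
Subtracting the P equation from the Q and R equations removes the quadratic terms:
137.0 x + 61.4 y = 11435.94
-107.6 x − 285.8 y = -13640.96
Solving the 2×2 system: x ≈ 74.7, y ≈ 19.6 km.

(74.7, 19.6)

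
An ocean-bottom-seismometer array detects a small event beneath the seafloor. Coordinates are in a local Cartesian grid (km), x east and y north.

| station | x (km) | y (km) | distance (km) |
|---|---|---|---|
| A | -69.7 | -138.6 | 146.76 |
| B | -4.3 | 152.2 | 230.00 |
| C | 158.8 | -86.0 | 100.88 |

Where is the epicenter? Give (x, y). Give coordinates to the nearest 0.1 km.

59.4 km east, -68.8 km north

Circle about each station: (x + 69.7)² + (y + 138.6)² = 146.76²; (x + 4.3)² + (y − 152.2)² = 230.00²; (x − 158.8)² + (y + 86.0)² = 100.88².
Subtracting the A equation from the B and C equations removes the quadratic terms:
130.8 x + 581.6 y = -32246.22
457.0 x + 105.2 y = 19907.11
Solving the 2×2 system: x ≈ 59.4, y ≈ -68.8 km.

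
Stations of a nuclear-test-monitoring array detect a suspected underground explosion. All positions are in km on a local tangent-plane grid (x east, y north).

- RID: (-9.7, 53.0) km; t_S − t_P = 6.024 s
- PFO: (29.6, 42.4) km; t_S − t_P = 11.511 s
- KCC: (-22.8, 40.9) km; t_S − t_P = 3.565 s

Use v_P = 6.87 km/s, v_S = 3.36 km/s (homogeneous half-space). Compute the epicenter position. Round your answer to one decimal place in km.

-45.9 km east, 36.9 km north

Distance from S−P lag: d = Δt · v_P v_S / (v_P − v_S) = Δt · (6.87·3.36)/(6.87−3.36) ≈ 6.5764·Δt.
So d_RID = 39.62, d_PFO = 75.70, d_KCC = 23.44 km.
Circle about each station: (x + 9.7)² + (y − 53.0)² = 39.62²; (x − 29.6)² + (y − 42.4)² = 75.70²; (x + 22.8)² + (y − 40.9)² = 23.44².
Subtracting pairs of circle equations eliminates x²+y² and gives linear equations (the radical axes):
78.6 x − 21.2 y = -4389.92
-26.2 x − 24.2 y = 309.87
Solving the 2×2 system: x ≈ -45.9, y ≈ 36.9 km.
Check against RID (with the unrounded x, y): √((x + 9.7)²+(y − 53.0)²) = 39.62 ≈ 39.62 km. ✓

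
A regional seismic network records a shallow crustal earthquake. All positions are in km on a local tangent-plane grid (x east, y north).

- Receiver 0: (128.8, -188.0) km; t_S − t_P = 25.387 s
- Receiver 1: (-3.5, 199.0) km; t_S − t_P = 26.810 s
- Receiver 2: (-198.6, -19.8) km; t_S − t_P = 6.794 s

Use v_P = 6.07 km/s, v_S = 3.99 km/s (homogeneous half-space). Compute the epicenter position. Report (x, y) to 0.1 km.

(-145.9, -78.8)

Distance from S−P lag: d = Δt · v_P v_S / (v_P − v_S) = Δt · (6.07·3.99)/(6.07−3.99) ≈ 11.6439·Δt.
So d_Receiver 0 = 295.60, d_Receiver 1 = 312.17, d_Receiver 2 = 79.11 km.
Circle about each station: (x − 128.8)² + (y + 188.0)² = 295.60²; (x + 3.5)² + (y − 199.0)² = 312.17²; (x + 198.6)² + (y + 19.8)² = 79.11².
Subtracting the Receiver 0 equation from the Receiver 1 and Receiver 2 equations removes the quadratic terms:
-264.6 x + 774.0 y = -22390.94
-654.8 x + 336.4 y = 69021.53
Solving the 2×2 system: x ≈ -145.9, y ≈ -78.8 km.
Check against Receiver 0 (with the unrounded x, y): √((x − 128.8)²+(y + 188.0)²) = 295.60 ≈ 295.60 km. ✓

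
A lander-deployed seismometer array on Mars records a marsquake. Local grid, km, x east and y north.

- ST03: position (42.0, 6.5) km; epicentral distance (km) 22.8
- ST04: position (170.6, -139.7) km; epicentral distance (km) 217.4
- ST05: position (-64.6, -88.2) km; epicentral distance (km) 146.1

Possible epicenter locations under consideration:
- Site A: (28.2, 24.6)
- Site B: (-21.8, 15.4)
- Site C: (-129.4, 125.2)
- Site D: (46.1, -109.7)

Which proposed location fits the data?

Site A

For each candidate, compare |candidate − station| to the reported distance:
Site A: residuals ST03 0.0, ST04 0.0, ST05 0.0 → max 0.0 km
Site B: residuals ST03 41.6, ST04 29.7, ST05 34.0 → max 41.6 km
Site C: residuals ST03 185.7, ST04 182.8, ST05 76.9 → max 185.7 km
Site D: residuals ST03 93.5, ST04 89.3, ST05 33.3 → max 93.5 km
Only Site A has all residuals ≈ 0.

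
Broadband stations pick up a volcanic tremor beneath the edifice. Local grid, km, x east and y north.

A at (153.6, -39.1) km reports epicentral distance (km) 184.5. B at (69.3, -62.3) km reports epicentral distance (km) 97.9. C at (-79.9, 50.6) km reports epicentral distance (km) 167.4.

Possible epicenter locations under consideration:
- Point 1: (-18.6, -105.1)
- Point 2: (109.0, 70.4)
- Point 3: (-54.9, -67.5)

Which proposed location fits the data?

For each candidate, compare |candidate − station| to the reported distance:
Point 1: residuals A 0.1, B 0.1, C 0.1 → max 0.1 km
Point 2: residuals A 66.3, B 40.6, C 22.5 → max 66.3 km
Point 3: residuals A 25.9, B 26.4, C 46.7 → max 46.7 km
Only Point 1 has all residuals ≈ 0.

Point 1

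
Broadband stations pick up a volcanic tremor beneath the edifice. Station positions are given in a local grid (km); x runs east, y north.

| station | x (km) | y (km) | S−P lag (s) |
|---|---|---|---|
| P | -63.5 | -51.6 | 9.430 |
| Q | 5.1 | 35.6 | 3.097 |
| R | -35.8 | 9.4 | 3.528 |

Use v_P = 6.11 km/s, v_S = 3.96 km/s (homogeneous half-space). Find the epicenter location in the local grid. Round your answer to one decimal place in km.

Distance from S−P lag: d = Δt · v_P v_S / (v_P − v_S) = Δt · (6.11·3.96)/(6.11−3.96) ≈ 11.2538·Δt.
So d_P = 106.12, d_Q = 34.85, d_R = 39.70 km.
Circle about each station: (x + 63.5)² + (y + 51.6)² = 106.12²; (x − 5.1)² + (y − 35.6)² = 34.85²; (x + 35.8)² + (y − 9.4)² = 39.70².
Subtracting the P equation from the Q and R equations removes the quadratic terms:
137.2 x + 174.4 y = 4645.49
55.4 x + 122.0 y = 4360.55
Solving the 2×2 system: x ≈ -27.4, y ≈ 48.2 km.
Check against P (with the unrounded x, y): √((x + 63.5)²+(y + 51.6)²) = 106.11 ≈ 106.12 km. ✓

-27.4 km east, 48.2 km north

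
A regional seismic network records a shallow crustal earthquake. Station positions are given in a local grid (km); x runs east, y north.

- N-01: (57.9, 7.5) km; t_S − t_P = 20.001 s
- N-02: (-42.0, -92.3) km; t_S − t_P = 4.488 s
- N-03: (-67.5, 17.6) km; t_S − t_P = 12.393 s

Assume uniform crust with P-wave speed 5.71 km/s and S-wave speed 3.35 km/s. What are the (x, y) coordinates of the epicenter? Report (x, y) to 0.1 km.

(-77.0, -82.4)

Distance from S−P lag: d = Δt · v_P v_S / (v_P − v_S) = Δt · (5.71·3.35)/(5.71−3.35) ≈ 8.1053·Δt.
So d_N-01 = 162.11, d_N-02 = 36.38, d_N-03 = 100.45 km.
Circle about each station: (x − 57.9)² + (y − 7.5)² = 162.11²; (x + 42.0)² + (y + 92.3)² = 36.38²; (x + 67.5)² + (y − 17.6)² = 100.45².
Subtracting the N-01 equation from the N-02 and N-03 equations removes the quadratic terms:
-199.8 x − 199.6 y = 31830.78
-250.8 x + 20.2 y = 17646.80
Solving the 2×2 system: x ≈ -77.0, y ≈ -82.4 km.
Check against N-01 (with the unrounded x, y): √((x − 57.9)²+(y − 7.5)²) = 162.11 ≈ 162.11 km. ✓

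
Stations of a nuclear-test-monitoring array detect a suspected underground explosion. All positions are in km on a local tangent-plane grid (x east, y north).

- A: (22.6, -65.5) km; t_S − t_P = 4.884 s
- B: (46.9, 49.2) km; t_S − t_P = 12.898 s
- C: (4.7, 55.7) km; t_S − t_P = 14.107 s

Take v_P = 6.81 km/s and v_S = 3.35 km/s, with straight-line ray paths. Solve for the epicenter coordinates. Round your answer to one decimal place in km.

(29.3, -34.0)

Distance from S−P lag: d = Δt · v_P v_S / (v_P − v_S) = Δt · (6.81·3.35)/(6.81−3.35) ≈ 6.5935·Δt.
So d_A = 32.20, d_B = 85.04, d_C = 93.01 km.
Circle about each station: (x − 22.6)² + (y + 65.5)² = 32.20²; (x − 46.9)² + (y − 49.2)² = 85.04²; (x − 4.7)² + (y − 55.7)² = 93.01².
Subtracting the A equation from the B and C equations removes the quadratic terms:
48.6 x + 229.4 y = -6375.72
-35.8 x + 242.4 y = -9290.45
Solving the 2×2 system: x ≈ 29.3, y ≈ -34.0 km.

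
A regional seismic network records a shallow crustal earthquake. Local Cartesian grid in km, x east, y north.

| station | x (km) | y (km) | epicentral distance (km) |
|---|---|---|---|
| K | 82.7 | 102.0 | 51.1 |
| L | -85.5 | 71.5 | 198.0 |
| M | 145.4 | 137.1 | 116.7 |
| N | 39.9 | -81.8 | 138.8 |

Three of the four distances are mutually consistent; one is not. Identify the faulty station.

Solve using three stations at a time. Using K, M, N (subtract circle equations pairwise → linear system) gives (x, y) ≈ (62.3, 55.2).
Distances from that point to each station vs reported:
  K: calculated 51.1 vs reported 51.1 → residual 0.0 km
  L: calculated 148.7 vs reported 198.0 → residual 49.3 km
  M: calculated 116.7 vs reported 116.7 → residual 0.0 km
  N: calculated 138.8 vs reported 138.8 → residual 0.0 km
K, M, N are mutually consistent (residuals ≈ 0); L is off by 49.3 km.

L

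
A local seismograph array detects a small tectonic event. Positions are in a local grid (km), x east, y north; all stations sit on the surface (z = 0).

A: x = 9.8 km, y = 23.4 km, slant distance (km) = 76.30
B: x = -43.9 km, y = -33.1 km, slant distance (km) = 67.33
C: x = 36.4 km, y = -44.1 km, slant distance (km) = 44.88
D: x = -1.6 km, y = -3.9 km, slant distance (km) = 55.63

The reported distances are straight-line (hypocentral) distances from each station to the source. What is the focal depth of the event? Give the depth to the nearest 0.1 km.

Each station gives a sphere (x−x_i)² + (y−y_i)² + z² = d_i² (stations at z=0).
Subtracting the A sphere from B and C: z² cancels, leaving linear equations in x and y:
-107.4 x − 113.0 y = 3667.58
53.2 x − 135.0 y = 6433.65
Solving: x ≈ 11.305, y ≈ -43.202 km (keep extra digits for the depth step; rounded: 11.3, -43.2).
Then from the A sphere: z² = 76.30² − (x − 9.8)² − (y − 23.4)² with x = 11.305, y = -43.202, so z ≈ 37.197 ≈ 37.2 km.
Check against D (with the unrounded solution): distance 55.63 ≈ 55.63 km. ✓

z ≈ 37.2 km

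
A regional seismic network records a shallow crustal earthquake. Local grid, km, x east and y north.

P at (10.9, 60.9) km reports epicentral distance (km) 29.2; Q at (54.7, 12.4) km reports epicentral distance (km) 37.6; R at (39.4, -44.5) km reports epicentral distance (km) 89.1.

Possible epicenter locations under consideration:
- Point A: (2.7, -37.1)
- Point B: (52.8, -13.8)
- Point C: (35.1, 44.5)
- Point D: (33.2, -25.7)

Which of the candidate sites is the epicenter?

For each candidate, compare |candidate − station| to the reported distance:
Point A: residuals P 69.1, Q 34.2, R 51.7 → max 69.1 km
Point B: residuals P 56.4, Q 11.3, R 55.6 → max 56.4 km
Point C: residuals P 0.0, Q 0.0, R 0.0 → max 0.0 km
Point D: residuals P 60.2, Q 6.1, R 69.3 → max 69.3 km
Only Point C has all residuals ≈ 0.

Point C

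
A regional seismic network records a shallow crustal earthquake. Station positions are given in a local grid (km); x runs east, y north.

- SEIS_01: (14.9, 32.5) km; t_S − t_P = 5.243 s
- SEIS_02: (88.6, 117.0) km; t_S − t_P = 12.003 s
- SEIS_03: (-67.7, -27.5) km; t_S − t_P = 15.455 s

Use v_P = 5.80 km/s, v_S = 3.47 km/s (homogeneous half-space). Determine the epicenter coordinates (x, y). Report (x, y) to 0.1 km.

Distance from S−P lag: d = Δt · v_P v_S / (v_P − v_S) = Δt · (5.80·3.47)/(5.80−3.47) ≈ 8.6378·Δt.
So d_SEIS_01 = 45.29, d_SEIS_02 = 103.68, d_SEIS_03 = 133.50 km.
Circle about each station: (x − 14.9)² + (y − 32.5)² = 45.29²; (x − 88.6)² + (y − 117.0)² = 103.68²; (x + 67.7)² + (y + 27.5)² = 133.50².
Subtracting the SEIS_01 equation from the SEIS_02 and SEIS_03 equations removes the quadratic terms:
147.4 x + 169.0 y = 11562.34
-165.2 x − 120.0 y = -11709.79
Solving the 2×2 system: x ≈ 57.8, y ≈ 18.0 km.

x ≈ 57.8 km, y ≈ 18.0 km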